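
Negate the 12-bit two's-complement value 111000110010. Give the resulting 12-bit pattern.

Invert: 000111001101. Add 1: 000111001110.

000111001110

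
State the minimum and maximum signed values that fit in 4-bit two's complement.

min = -8, max = 7

Minimum: −2^3 = -8.
Maximum: 2^3 − 1 = 7.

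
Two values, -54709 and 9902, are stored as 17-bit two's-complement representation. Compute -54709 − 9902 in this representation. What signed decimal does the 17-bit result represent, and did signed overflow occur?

-64611; no overflow

-54709 → 10010101001001011
9902 → 00010011010101110
Subtract via negate-and-add: invert 00010011010101110 + 1 = 11101100101010010 (i.e. -9902).
  10010101001001011
+ 11101100101010010
= 10000001110011101  (discard carry-out 1)
Result 10000001110011101: MSB = 1 → 66461 − 131072 = -64611.
Both addends (after negating the subtrahend) are negative and so is the stored result: no signed overflow.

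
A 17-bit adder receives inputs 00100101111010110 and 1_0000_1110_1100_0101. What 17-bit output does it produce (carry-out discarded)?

10101101010011011

  00100101111010110
+ 10000111011000101
= 10101101010011011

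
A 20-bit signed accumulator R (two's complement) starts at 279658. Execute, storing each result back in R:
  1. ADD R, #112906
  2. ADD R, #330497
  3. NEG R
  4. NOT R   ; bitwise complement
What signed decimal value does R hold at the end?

-325516

Start: R = 279658 = 01000100010001101010.
R = 279658 + 112906 = 392564 = 01011111110101110100
R = 392564 + 330497 = 723061; wraps to -325515 = 10110000100001110101
R = −(-325515) = 325515 = 01001111011110001011
R = NOT 01001111011110001011 = 10110000100001110100 = -325516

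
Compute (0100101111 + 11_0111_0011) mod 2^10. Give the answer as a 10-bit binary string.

  0100101111
+ 1101110011
= 0010100010  (discard carry-out 1)

0010100010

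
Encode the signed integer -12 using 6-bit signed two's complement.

|-12| = 12 = 001100 in 6 bits.
Invert the bits: 110011. Add 1: 110100.
Check: 110100 reads as 52 − 64 = -12.

110100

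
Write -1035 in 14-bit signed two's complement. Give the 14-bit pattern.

11101111110101

|-1035| = 1035 = 00010000001011 in 14 bits.
Invert the bits: 11101111110100. Add 1: 11101111110101.
Check: 11101111110101 reads as 15349 − 16384 = -1035.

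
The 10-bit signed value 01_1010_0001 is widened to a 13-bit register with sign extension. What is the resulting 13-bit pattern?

0000110100001

MSB of 0110100001 is 0; replicate it into the new high bits.
000|0110100001 → 0000110100001 (still 417).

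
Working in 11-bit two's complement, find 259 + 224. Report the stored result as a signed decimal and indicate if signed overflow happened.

259 → 00100000011
224 → 00011100000
  00100000011
+ 00011100000
= 00111100011
Result 00111100011: MSB = 0 → value 483.
Both addends are non-negative and so is the stored result: no signed overflow.

483; no overflow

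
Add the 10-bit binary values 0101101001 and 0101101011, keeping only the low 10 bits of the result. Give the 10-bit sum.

  0101101001
+ 0101101011
= 1011010100

1011010100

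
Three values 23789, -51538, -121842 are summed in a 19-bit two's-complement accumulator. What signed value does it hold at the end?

-149591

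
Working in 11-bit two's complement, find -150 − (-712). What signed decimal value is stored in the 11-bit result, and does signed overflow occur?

-150 → 11101101010
-712 → 10100111000
Subtract via negate-and-add: invert 10100111000 + 1 = 01011001000 (i.e. 712).
  11101101010
+ 01011001000
= 01000110010  (discard carry-out 1)
Result 01000110010: MSB = 0 → value 562.
Addends (after negating the subtrahend) have opposite signs, so signed overflow cannot occur.

562; no overflow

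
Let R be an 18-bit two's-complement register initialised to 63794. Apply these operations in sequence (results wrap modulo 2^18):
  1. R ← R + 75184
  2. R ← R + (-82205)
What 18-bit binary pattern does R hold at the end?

Start: R = 63794 = 001111100100110010.
R = 63794 + 75184 = 138978; wraps to -123166 = 100001111011100010
R = -123166 + (-82205) = -205371; wraps to 56773 = 001101110111000101

001101110111000101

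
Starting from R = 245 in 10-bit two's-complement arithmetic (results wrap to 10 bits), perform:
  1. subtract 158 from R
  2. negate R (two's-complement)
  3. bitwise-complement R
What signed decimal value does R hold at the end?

86

Start: R = 245 = 0011110101.
R = 245 − 158 = 87 = 0001010111
R = −(87) = -87 = 1110101001
R = NOT 1110101001 = 0001010110 = 86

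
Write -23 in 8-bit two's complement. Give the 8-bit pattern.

11101001

|-23| = 23 = 00010111 in 8 bits.
Invert the bits: 11101000. Add 1: 11101001.
Check: 11101001 reads as 233 − 256 = -23.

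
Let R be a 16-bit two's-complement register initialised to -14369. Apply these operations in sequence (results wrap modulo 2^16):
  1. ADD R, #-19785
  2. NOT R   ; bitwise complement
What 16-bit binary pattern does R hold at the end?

1000010101101001

Start: R = -14369 = 1100011111011111.
R = -14369 + (-19785) = -34154; wraps to 31382 = 0111101010010110
R = NOT 0111101010010110 = 1000010101101001 = -31383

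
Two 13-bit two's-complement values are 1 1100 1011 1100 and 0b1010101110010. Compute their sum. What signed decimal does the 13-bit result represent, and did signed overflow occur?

1 1100 1011 1100 → 1110010111100 = -836 (signed)
0b1010101110010 → 1010101110010 = -2702 (signed)
  1110010111100
+ 1010101110010
= 1001000101110  (discard carry-out 1)
Result 1001000101110: MSB = 1 → 4654 − 8192 = -3538.
Both addends are negative and so is the stored result: no signed overflow.

-3538; no overflow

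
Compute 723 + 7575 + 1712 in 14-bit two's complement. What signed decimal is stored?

-6374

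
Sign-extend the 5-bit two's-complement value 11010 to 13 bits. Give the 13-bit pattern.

1111111111010

MSB of 11010 is 1; replicate it into the new high bits.
11111111|11010 → 1111111111010 (still -6).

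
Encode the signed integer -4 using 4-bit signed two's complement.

1100

|-4| = 4 = 0100 in 4 bits.
Invert the bits: 1011. Add 1: 1100.
Check: 1100 reads as 12 − 16 = -4.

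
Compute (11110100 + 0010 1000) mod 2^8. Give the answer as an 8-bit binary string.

00011100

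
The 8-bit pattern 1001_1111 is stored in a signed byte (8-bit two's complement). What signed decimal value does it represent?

-97

MSB is 1, so the value is negative.
Invert: 01100000. Add 1: 01100001 = 97. So the value is −97.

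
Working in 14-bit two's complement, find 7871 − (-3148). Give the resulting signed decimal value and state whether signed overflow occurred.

7871 → 01111010111111
-3148 → 11001110110100
Subtract via negate-and-add: invert 11001110110100 + 1 = 00110001001100 (i.e. 3148).
  01111010111111
+ 00110001001100
= 10101100001011
Result 10101100001011: MSB = 1 → 11019 − 16384 = -5365.
Both addends (after negating the subtrahend) are non-negative but the stored result is negative: signed overflow. The true value 7871 − (-3148) = 11019 lies outside [-8192, 8191].

-5365; overflow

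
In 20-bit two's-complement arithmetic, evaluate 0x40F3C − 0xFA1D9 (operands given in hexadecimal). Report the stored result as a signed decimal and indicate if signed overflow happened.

0x40F3C = 01000000111100111100 = 266044 (signed)
0xFA1D9 = 11111010000111011001 = -24103 (signed)
Subtract via negate-and-add: invert 11111010000111011001 + 1 = 00000101111000100111 (i.e. 24103).
  01000000111100111100
+ 00000101111000100111
= 01000110110101100011
Result 01000110110101100011: MSB = 0 → value 290147.
Both addends (after negating the subtrahend) are non-negative and so is the stored result: no signed overflow.

290147; no overflow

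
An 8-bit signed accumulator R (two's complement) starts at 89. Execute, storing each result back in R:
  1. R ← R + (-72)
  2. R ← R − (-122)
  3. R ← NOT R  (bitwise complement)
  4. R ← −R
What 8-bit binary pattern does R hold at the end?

Start: R = 89 = 01011001.
R = 89 + (-72) = 17 = 00010001
R = 17 − (-122) = 139; wraps to -117 = 10001011
R = NOT 10001011 = 01110100 = 116
R = −(116) = -116 = 10001100

10001100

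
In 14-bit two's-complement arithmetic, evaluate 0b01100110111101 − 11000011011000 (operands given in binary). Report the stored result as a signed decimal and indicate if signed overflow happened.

-5915; overflow

0b01100110111101 → 01100110111101 = 6589 (signed)
11000011011000 = -3880 (signed)
Subtract via negate-and-add: invert 11000011011000 + 1 = 00111100101000 (i.e. 3880).
  01100110111101
+ 00111100101000
= 10100011100101
Result 10100011100101: MSB = 1 → 10469 − 16384 = -5915.
Both addends (after negating the subtrahend) are non-negative but the stored result is negative: signed overflow. The true value 6589 − (-3880) = 10469 lies outside [-8192, 8191].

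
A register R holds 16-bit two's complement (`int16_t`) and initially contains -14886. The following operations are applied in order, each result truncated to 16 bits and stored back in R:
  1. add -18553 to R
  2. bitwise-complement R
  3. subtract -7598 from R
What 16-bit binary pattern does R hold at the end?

Start: R = -14886 = 1100010111011010.
R = -14886 + (-18553) = -33439; wraps to 32097 = 0111110101100001
R = NOT 0111110101100001 = 1000001010011110 = -32098
R = -32098 − (-7598) = -24500 = 1010000001001100

1010000001001100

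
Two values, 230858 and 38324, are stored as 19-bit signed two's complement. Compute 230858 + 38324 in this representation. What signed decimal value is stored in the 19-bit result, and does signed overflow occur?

-255106; overflow

230858 → 0111000010111001010
38324 → 0001001010110110100
  0111000010111001010
+ 0001001010110110100
= 1000001101101111110
Result 1000001101101111110: MSB = 1 → 269182 − 524288 = -255106.
Both addends are non-negative but the stored result is negative: signed overflow. The true value 230858 + 38324 = 269182 lies outside [-262144, 262143].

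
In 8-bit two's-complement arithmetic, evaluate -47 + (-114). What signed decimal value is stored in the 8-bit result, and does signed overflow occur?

-47 → 11010001
-114 → 10001110
  11010001
+ 10001110
= 01011111  (discard carry-out 1)
Result 01011111: MSB = 0 → value 95.
Both addends are negative but the stored result is non-negative: signed overflow. The true value -47 + (-114) = -161 lies outside [-128, 127].

95; overflow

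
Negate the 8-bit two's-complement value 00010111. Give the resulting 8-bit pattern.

11101001

Invert: 11101000. Add 1: 11101001.
Check: 00010111 = 23, 11101001 = -23.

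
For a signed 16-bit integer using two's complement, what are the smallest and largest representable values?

min = -32768, max = 32767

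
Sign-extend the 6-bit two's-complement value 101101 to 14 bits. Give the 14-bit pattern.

MSB of 101101 is 1; replicate it into the new high bits.
11111111|101101 → 11111111101101 (still -19).

11111111101101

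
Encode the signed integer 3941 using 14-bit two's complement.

00111101100101

3941 is non-negative, so write it directly in 14 bits: 00111101100101.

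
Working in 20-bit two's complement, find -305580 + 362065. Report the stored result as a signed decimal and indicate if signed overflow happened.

56485; no overflow

-305580 → 10110101011001010100
362065 → 01011000011001010001
  10110101011001010100
+ 01011000011001010001
= 00001101110010100101  (discard carry-out 1)
Result 00001101110010100101: MSB = 0 → value 56485.
Addends have opposite signs, so signed overflow cannot occur.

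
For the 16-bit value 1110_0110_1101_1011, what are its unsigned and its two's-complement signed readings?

Unsigned: 1110011011011011 = 59099.
Signed: MSB=1 → 59099 − 65536 = -6437.

unsigned = 59099, signed = -6437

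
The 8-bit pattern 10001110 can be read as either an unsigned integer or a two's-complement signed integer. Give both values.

Unsigned: 10001110 = 142.
Signed: MSB=1 → 142 − 256 = -114.

unsigned = 142, signed = -114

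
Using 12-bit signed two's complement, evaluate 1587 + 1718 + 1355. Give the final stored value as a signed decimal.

1587 + 1718 = 3305 → wraps to -791 (110011101001)
-791 + 1355 = 564 (001000110100)

564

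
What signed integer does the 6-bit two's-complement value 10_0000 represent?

-32

MSB is 1, so the value is negative.
Unsigned reading: 32. Subtract 2^6 = 64: 32 − 64 = -32.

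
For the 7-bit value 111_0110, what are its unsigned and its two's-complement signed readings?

Unsigned: 1110110 = 118.
Signed: MSB=1 → 118 − 128 = -10.

unsigned = 118, signed = -10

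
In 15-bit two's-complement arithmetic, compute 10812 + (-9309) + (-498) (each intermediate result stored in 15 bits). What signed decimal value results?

1005

10812 + (-9309) = 1503 (000010111011111)
1503 + (-498) = 1005 (000001111101101)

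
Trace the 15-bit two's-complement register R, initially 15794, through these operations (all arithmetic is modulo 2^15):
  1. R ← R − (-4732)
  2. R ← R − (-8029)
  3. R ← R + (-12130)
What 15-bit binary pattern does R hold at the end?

100000000101001

Start: R = 15794 = 011110110110010.
R = 15794 − (-4732) = 20526; wraps to -12242 = 101000000101110
R = -12242 − (-8029) = -4213 = 110111110001011
R = -4213 + (-12130) = -16343 = 100000000101001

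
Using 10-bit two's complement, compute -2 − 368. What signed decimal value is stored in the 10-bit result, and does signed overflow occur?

-370; no overflow

-2 → 1111111110
368 → 0101110000
Subtract via negate-and-add: invert 0101110000 + 1 = 1010010000 (i.e. -368).
  1111111110
+ 1010010000
= 1010001110  (discard carry-out 1)
Result 1010001110: MSB = 1 → 654 − 1024 = -370.
Both addends (after negating the subtrahend) are negative and so is the stored result: no signed overflow.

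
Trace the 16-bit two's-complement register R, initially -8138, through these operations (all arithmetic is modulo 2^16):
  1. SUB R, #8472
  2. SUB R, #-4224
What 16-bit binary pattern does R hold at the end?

Start: R = -8138 = 1110000000110110.
R = -8138 − 8472 = -16610 = 1011111100011110
R = -16610 − (-4224) = -12386 = 1100111110011110

1100111110011110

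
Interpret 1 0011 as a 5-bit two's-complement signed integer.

MSB is 1, so the value is negative.
Unsigned reading: 19. Subtract 2^5 = 32: 19 − 32 = -13.

-13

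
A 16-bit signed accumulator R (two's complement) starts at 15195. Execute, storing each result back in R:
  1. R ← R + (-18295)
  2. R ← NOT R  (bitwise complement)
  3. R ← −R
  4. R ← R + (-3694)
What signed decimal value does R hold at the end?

Start: R = 15195 = 0011101101011011.
R = 15195 + (-18295) = -3100 = 1111001111100100
R = NOT 1111001111100100 = 0000110000011011 = 3099
R = −(3099) = -3099 = 1111001111100101
R = -3099 + (-3694) = -6793 = 1110010101110111

-6793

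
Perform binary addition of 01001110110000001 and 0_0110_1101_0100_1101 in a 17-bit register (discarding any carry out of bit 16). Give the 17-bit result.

10000101011001110

  01001110110000001
+ 00110110101001101
= 10000101011001110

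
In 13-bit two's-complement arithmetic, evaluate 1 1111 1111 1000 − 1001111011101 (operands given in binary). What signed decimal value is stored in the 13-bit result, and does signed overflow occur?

1 1111 1111 1000 → 1111111111000 = -8 (signed)
1001111011101 = -3107 (signed)
Subtract via negate-and-add: invert 1001111011101 + 1 = 0110000100011 (i.e. 3107).
  1111111111000
+ 0110000100011
= 0110000011011  (discard carry-out 1)
Result 0110000011011: MSB = 0 → value 3099.
Addends (after negating the subtrahend) have opposite signs, so signed overflow cannot occur.

3099; no overflow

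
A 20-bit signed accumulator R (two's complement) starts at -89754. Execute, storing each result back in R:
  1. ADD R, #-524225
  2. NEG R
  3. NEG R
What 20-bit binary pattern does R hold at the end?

Start: R = -89754 = 11101010000101100110.
R = -89754 + (-524225) = -613979; wraps to 434597 = 01101010000110100101
R = −(434597) = -434597 = 10010101111001011011
R = −(-434597) = 434597 = 01101010000110100101

01101010000110100101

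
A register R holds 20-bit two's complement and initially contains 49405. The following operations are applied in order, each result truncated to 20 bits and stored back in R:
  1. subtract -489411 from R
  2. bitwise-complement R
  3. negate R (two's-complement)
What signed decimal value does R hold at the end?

-509759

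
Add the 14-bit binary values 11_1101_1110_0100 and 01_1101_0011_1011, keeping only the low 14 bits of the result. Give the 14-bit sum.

01101100011111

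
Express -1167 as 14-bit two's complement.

|-1167| = 1167 = 00010010001111 in 14 bits.
Invert the bits: 11101101110000. Add 1: 11101101110001.
Check: 11101101110001 reads as 15217 − 16384 = -1167.

11101101110001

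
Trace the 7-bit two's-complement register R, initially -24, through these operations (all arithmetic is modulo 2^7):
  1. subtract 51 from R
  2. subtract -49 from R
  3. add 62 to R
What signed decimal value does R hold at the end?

Start: R = -24 = 1101000.
R = -24 − 51 = -75; wraps to 53 = 0110101
R = 53 − (-49) = 102; wraps to -26 = 1100110
R = -26 + 62 = 36 = 0100100

36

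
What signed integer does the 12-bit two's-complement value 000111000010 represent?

450

MSB is 0, so the value is non-negative: 000111000010 = 450.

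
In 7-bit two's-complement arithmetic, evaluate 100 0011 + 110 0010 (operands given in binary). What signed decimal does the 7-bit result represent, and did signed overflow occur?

100 0011 → 1000011 = -61 (signed)
110 0010 → 1100010 = -30 (signed)
  1000011
+ 1100010
= 0100101  (discard carry-out 1)
Result 0100101: MSB = 0 → value 37.
Both addends are negative but the stored result is non-negative: signed overflow. The true value -61 + (-30) = -91 lies outside [-64, 63].

37; overflow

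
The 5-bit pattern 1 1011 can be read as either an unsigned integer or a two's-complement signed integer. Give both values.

Unsigned: 11011 = 27.
Signed: MSB=1 → 27 − 32 = -5.

unsigned = 27, signed = -5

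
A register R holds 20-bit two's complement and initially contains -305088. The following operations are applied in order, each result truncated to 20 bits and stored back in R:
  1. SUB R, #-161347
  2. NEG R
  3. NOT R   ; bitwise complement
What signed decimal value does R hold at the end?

-143742

Start: R = -305088 = 10110101100001000000.
R = -305088 − (-161347) = -143741 = 11011100111010000011
R = −(-143741) = 143741 = 00100011000101111101
R = NOT 00100011000101111101 = 11011100111010000010 = -143742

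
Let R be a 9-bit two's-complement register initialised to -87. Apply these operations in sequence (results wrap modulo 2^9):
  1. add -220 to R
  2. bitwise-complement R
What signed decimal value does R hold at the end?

-206

Start: R = -87 = 110101001.
R = -87 + (-220) = -307; wraps to 205 = 011001101
R = NOT 011001101 = 100110010 = -206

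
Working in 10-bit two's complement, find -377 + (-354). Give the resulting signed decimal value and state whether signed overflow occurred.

-377 → 1010000111
-354 → 1010011110
  1010000111
+ 1010011110
= 0100100101  (discard carry-out 1)
Result 0100100101: MSB = 0 → value 293.
Both addends are negative but the stored result is non-negative: signed overflow. The true value -377 + (-354) = -731 lies outside [-512, 511].

293; overflow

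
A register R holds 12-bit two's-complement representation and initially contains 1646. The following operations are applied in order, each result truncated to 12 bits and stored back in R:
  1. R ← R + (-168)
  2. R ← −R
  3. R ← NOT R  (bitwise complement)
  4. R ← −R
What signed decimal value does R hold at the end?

-1477

Start: R = 1646 = 011001101110.
R = 1646 + (-168) = 1478 = 010111000110
R = −(1478) = -1478 = 101000111010
R = NOT 101000111010 = 010111000101 = 1477
R = −(1477) = -1477 = 101000111011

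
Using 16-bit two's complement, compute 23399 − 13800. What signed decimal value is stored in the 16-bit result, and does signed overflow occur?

9599; no overflow

23399 → 0101101101100111
13800 → 0011010111101000
Subtract via negate-and-add: invert 0011010111101000 + 1 = 1100101000011000 (i.e. -13800).
  0101101101100111
+ 1100101000011000
= 0010010101111111  (discard carry-out 1)
Result 0010010101111111: MSB = 0 → value 9599.
Addends (after negating the subtrahend) have opposite signs, so signed overflow cannot occur.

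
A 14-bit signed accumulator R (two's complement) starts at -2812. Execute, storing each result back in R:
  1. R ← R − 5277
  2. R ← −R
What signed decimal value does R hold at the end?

Start: R = -2812 = 11010100000100.
R = -2812 − 5277 = -8089 = 10000001100111
R = −(-8089) = 8089 = 01111110011001

8089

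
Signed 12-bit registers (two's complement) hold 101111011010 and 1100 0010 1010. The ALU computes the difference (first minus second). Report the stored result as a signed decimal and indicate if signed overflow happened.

-80; no overflow

101111011010 = -1062 (signed)
1100 0010 1010 → 110000101010 = -982 (signed)
Subtract via negate-and-add: invert 110000101010 + 1 = 001111010110 (i.e. 982).
  101111011010
+ 001111010110
= 111110110000
Result 111110110000: MSB = 1 → 4016 − 4096 = -80.
Addends (after negating the subtrahend) have opposite signs, so signed overflow cannot occur.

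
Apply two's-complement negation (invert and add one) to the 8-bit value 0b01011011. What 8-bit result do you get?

10100101

Invert: 10100100. Add 1: 10100101.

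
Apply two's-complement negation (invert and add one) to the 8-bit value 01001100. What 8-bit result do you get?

10110100

Invert: 10110011. Add 1: 10110100.
Check: 01001100 = 76, 10110100 = -76.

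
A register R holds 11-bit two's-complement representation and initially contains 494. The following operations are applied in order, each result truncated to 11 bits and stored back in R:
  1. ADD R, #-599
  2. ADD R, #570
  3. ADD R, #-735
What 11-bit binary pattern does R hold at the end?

11011110010

Start: R = 494 = 00111101110.
R = 494 + (-599) = -105 = 11110010111
R = -105 + 570 = 465 = 00111010001
R = 465 + (-735) = -270 = 11011110010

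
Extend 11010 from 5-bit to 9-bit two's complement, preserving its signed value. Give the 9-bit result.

111111010

MSB of 11010 is 1; replicate it into the new high bits.
1111|11010 → 111111010 (still -6).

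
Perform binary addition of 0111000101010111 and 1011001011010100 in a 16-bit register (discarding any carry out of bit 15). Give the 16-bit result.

0010010000101011

  0111000101010111
+ 1011001011010100
= 0010010000101011  (discard carry-out 1)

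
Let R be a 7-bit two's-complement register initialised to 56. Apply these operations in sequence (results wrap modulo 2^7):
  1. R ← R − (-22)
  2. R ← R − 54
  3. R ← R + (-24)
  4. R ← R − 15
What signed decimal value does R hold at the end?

-15

Start: R = 56 = 0111000.
R = 56 − (-22) = 78; wraps to -50 = 1001110
R = -50 − 54 = -104; wraps to 24 = 0011000
R = 24 + (-24) = 0 = 0000000
R = 0 − 15 = -15 = 1110001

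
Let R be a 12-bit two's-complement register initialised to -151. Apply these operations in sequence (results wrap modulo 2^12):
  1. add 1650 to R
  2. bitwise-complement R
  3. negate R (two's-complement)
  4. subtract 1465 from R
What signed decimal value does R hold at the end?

Start: R = -151 = 111101101001.
R = -151 + 1650 = 1499 = 010111011011
R = NOT 010111011011 = 101000100100 = -1500
R = −(-1500) = 1500 = 010111011100
R = 1500 − 1465 = 35 = 000000100011

35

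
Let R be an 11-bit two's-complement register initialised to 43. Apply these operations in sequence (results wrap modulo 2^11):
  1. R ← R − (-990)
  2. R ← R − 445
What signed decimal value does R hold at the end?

588

Start: R = 43 = 00000101011.
R = 43 − (-990) = 1033; wraps to -1015 = 10000001001
R = -1015 − 445 = -1460; wraps to 588 = 01001001100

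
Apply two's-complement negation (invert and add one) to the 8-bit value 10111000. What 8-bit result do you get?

01001000

Invert: 01000111. Add 1: 01001000.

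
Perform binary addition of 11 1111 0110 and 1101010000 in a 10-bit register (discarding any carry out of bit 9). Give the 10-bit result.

1101000110

  1111110110
+ 1101010000
= 1101000110  (discard carry-out 1)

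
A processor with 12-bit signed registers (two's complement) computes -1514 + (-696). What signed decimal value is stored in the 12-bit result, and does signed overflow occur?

-1514 → 101000010110
-696 → 110101001000
  101000010110
+ 110101001000
= 011101011110  (discard carry-out 1)
Result 011101011110: MSB = 0 → value 1886.
Both addends are negative but the stored result is non-negative: signed overflow. The true value -1514 + (-696) = -2210 lies outside [-2048, 2047].

1886; overflow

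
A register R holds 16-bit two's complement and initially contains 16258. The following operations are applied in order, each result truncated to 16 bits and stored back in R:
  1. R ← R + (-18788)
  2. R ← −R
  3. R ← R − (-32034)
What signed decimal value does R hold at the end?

Start: R = 16258 = 0011111110000010.
R = 16258 + (-18788) = -2530 = 1111011000011110
R = −(-2530) = 2530 = 0000100111100010
R = 2530 − (-32034) = 34564; wraps to -30972 = 1000011100000100

-30972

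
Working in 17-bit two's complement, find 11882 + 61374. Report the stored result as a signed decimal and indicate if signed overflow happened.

11882 → 00010111001101010
61374 → 01110111110111110
  00010111001101010
+ 01110111110111110
= 10001111000101000
Result 10001111000101000: MSB = 1 → 73256 − 131072 = -57816.
Both addends are non-negative but the stored result is negative: signed overflow. The true value 11882 + 61374 = 73256 lies outside [-65536, 65535].

-57816; overflow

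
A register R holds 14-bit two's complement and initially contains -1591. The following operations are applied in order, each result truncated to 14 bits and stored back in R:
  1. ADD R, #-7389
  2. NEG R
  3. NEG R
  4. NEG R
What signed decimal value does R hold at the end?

Start: R = -1591 = 11100111001001.
R = -1591 + (-7389) = -8980; wraps to 7404 = 01110011101100
R = −(7404) = -7404 = 10001100010100
R = −(-7404) = 7404 = 01110011101100
R = −(7404) = -7404 = 10001100010100

-7404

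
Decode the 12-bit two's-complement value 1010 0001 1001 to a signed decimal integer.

MSB is 1, so the value is negative.
Unsigned reading: 2585. Subtract 2^12 = 4096: 2585 − 4096 = -1511.

-1511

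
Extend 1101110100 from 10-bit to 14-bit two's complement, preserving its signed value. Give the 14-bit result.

11111101110100

MSB of 1101110100 is 1; replicate it into the new high bits.
1111|1101110100 → 11111101110100 (still -140).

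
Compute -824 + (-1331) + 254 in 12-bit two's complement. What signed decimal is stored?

-824 + (-1331) = -2155 → wraps to 1941 (011110010101)
1941 + 254 = 2195 → wraps to -1901 (100010010011)

-1901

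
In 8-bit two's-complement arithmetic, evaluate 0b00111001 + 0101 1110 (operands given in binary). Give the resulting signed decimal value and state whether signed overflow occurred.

-105; overflow

0b00111001 → 00111001 = 57 (signed)
0101 1110 → 01011110 = 94 (signed)
  00111001
+ 01011110
= 10010111
Result 10010111: MSB = 1 → 151 − 256 = -105.
Both addends are non-negative but the stored result is negative: signed overflow. The true value 57 + 94 = 151 lies outside [-128, 127].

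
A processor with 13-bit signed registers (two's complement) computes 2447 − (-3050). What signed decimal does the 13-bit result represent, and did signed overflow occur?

-2695; overflow

2447 → 0100110001111
-3050 → 1010000010110
Subtract via negate-and-add: invert 1010000010110 + 1 = 0101111101010 (i.e. 3050).
  0100110001111
+ 0101111101010
= 1010101111001
Result 1010101111001: MSB = 1 → 5497 − 8192 = -2695.
Both addends (after negating the subtrahend) are non-negative but the stored result is negative: signed overflow. The true value 2447 − (-3050) = 5497 lies outside [-4096, 4095].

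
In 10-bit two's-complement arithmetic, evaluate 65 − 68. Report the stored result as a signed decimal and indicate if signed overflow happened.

-3; no overflow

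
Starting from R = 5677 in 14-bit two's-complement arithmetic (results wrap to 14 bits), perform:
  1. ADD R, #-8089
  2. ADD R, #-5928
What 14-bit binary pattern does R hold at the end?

Start: R = 5677 = 01011000101101.
R = 5677 + (-8089) = -2412 = 11011010010100
R = -2412 + (-5928) = -8340; wraps to 8044 = 01111101101100

01111101101100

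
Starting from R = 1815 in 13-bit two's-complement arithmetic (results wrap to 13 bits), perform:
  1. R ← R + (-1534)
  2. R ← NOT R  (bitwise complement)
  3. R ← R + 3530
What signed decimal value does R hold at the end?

3248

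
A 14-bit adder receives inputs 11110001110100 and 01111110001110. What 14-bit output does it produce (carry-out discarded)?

  11110001110100
+ 01111110001110
= 01110000000010  (discard carry-out 1)

01110000000010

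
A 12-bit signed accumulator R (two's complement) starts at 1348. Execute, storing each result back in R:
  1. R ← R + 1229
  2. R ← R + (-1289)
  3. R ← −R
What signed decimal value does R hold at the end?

Start: R = 1348 = 010101000100.
R = 1348 + 1229 = 2577; wraps to -1519 = 101000010001
R = -1519 + (-1289) = -2808; wraps to 1288 = 010100001000
R = −(1288) = -1288 = 101011111000

-1288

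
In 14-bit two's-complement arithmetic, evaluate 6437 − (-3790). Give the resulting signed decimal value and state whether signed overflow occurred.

-6157; overflow

6437 → 01100100100101
-3790 → 11000100110010
Subtract via negate-and-add: invert 11000100110010 + 1 = 00111011001110 (i.e. 3790).
  01100100100101
+ 00111011001110
= 10011111110011
Result 10011111110011: MSB = 1 → 10227 − 16384 = -6157.
Both addends (after negating the subtrahend) are non-negative but the stored result is negative: signed overflow. The true value 6437 − (-3790) = 10227 lies outside [-8192, 8191].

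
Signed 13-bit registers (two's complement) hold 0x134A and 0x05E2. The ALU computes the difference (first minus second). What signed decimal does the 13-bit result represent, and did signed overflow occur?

3432; overflow

0x134A = 1001101001010 = -3254 (signed)
0x05E2 = 0010111100010 = 1506 (signed)
Subtract via negate-and-add: invert 0010111100010 + 1 = 1101000011110 (i.e. -1506).
  1001101001010
+ 1101000011110
= 0110101101000  (discard carry-out 1)
Result 0110101101000: MSB = 0 → value 3432.
Both addends (after negating the subtrahend) are negative but the stored result is non-negative: signed overflow. The true value -3254 − 1506 = -4760 lies outside [-4096, 4095].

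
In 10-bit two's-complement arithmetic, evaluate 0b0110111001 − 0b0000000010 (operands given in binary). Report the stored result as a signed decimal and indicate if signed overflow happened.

439; no overflow

0b0110111001 → 0110111001 = 441 (signed)
0b0000000010 → 0000000010 = 2 (signed)
Subtract via negate-and-add: invert 0000000010 + 1 = 1111111110 (i.e. -2).
  0110111001
+ 1111111110
= 0110110111  (discard carry-out 1)
Result 0110110111: MSB = 0 → value 439.
Addends (after negating the subtrahend) have opposite signs, so signed overflow cannot occur.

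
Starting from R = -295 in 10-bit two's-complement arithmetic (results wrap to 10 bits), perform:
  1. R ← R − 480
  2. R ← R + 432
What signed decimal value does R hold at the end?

-343

Start: R = -295 = 1011011001.
R = -295 − 480 = -775; wraps to 249 = 0011111001
R = 249 + 432 = 681; wraps to -343 = 1010101001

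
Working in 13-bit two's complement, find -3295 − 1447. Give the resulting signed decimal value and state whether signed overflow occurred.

3450; overflow

-3295 → 1001100100001
1447 → 0010110100111
Subtract via negate-and-add: invert 0010110100111 + 1 = 1101001011001 (i.e. -1447).
  1001100100001
+ 1101001011001
= 0110101111010  (discard carry-out 1)
Result 0110101111010: MSB = 0 → value 3450.
Both addends (after negating the subtrahend) are negative but the stored result is non-negative: signed overflow. The true value -3295 − 1447 = -4742 lies outside [-4096, 4095].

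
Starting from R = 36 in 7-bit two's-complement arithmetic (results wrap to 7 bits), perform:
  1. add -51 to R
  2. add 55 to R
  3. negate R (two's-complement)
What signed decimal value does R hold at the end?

-40

Start: R = 36 = 0100100.
R = 36 + (-51) = -15 = 1110001
R = -15 + 55 = 40 = 0101000
R = −(40) = -40 = 1011000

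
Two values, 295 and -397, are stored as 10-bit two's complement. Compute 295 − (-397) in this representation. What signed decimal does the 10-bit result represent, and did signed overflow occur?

295 → 0100100111
-397 → 1001110011
Subtract via negate-and-add: invert 1001110011 + 1 = 0110001101 (i.e. 397).
  0100100111
+ 0110001101
= 1010110100
Result 1010110100: MSB = 1 → 692 − 1024 = -332.
Both addends (after negating the subtrahend) are non-negative but the stored result is negative: signed overflow. The true value 295 − (-397) = 692 lies outside [-512, 511].

-332; overflow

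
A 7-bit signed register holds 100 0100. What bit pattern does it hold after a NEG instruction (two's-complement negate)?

Invert: 0111011. Add 1: 0111100.

0111100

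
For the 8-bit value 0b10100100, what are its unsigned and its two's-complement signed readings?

Unsigned: 10100100 = 164.
Signed: MSB=1 → 164 − 256 = -92.

unsigned = 164, signed = -92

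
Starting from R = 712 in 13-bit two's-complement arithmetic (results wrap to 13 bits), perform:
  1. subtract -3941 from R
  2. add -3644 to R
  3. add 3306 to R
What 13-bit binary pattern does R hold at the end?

1000011011011

Start: R = 712 = 0001011001000.
R = 712 − (-3941) = 4653; wraps to -3539 = 1001000101101
R = -3539 + (-3644) = -7183; wraps to 1009 = 0001111110001
R = 1009 + 3306 = 4315; wraps to -3877 = 1000011011011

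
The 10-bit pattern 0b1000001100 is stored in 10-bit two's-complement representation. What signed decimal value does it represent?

MSB is 1, so the value is negative.
Invert: 0111110011. Add 1: 0111110100 = 500. So the value is −500.

-500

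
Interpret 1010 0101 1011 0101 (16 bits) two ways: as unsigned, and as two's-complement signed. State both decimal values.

unsigned = 42421, signed = -23115

Unsigned: 1010010110110101 = 42421.
Signed: MSB=1 → 42421 − 65536 = -23115.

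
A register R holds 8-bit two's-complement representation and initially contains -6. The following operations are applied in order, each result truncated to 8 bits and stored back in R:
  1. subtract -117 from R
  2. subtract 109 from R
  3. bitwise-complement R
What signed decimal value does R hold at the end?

-3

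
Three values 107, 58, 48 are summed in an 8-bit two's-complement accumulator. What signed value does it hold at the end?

-43

107 + 58 = 165 → wraps to -91 (10100101)
-91 + 48 = -43 (11010101)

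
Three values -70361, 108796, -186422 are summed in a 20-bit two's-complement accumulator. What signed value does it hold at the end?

-147987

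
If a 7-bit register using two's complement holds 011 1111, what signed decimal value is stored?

63

MSB is 0, so the value is non-negative: 0111111 = 63.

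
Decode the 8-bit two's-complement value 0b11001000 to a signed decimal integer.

-56

MSB is 1, so the value is negative.
Invert: 00110111. Add 1: 00111000 = 56. So the value is −56.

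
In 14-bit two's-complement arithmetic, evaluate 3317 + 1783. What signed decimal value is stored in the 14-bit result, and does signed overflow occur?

5100; no overflow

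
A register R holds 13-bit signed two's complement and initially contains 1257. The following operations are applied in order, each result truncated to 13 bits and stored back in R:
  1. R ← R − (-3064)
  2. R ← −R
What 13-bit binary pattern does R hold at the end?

0111100011111

Start: R = 1257 = 0010011101001.
R = 1257 − (-3064) = 4321; wraps to -3871 = 1000011100001
R = −(-3871) = 3871 = 0111100011111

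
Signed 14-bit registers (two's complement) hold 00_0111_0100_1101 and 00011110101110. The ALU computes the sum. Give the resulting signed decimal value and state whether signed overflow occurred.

3835; no overflow

00_0111_0100_1101 → 00011101001101 = 1869 (signed)
00011110101110 = 1966 (signed)
  00011101001101
+ 00011110101110
= 00111011111011
Result 00111011111011: MSB = 0 → value 3835.
Both addends are non-negative and so is the stored result: no signed overflow.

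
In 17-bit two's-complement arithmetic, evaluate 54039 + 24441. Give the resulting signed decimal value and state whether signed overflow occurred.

-52592; overflow

54039 → 01101001100010111
24441 → 00101111101111001
  01101001100010111
+ 00101111101111001
= 10011001010010000
Result 10011001010010000: MSB = 1 → 78480 − 131072 = -52592.
Both addends are non-negative but the stored result is negative: signed overflow. The true value 54039 + 24441 = 78480 lies outside [-65536, 65535].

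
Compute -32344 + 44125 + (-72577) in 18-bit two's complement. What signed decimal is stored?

-60796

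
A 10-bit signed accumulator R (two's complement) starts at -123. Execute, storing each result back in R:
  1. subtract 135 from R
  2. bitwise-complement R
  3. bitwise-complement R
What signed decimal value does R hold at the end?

-258

Start: R = -123 = 1110000101.
R = -123 − 135 = -258 = 1011111110
R = NOT 1011111110 = 0100000001 = 257
R = NOT 0100000001 = 1011111110 = -258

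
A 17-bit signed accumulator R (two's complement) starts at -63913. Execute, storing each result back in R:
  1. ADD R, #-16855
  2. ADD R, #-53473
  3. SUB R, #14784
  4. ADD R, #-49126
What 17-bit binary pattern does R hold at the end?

01111100111111001

Start: R = -63913 = 10000011001010111.
R = -63913 + (-16855) = -80768; wraps to 50304 = 01100010010000000
R = 50304 + (-53473) = -3169 = 11111001110011111
R = -3169 − 14784 = -17953 = 11011100111011111
R = -17953 + (-49126) = -67079; wraps to 63993 = 01111100111111001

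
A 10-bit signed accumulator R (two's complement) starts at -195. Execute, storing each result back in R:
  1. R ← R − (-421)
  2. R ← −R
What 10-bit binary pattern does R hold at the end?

1100011110

Start: R = -195 = 1100111101.
R = -195 − (-421) = 226 = 0011100010
R = −(226) = -226 = 1100011110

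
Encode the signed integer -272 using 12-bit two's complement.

|-272| = 272 = 000100010000 in 12 bits.
Invert the bits: 111011101111. Add 1: 111011110000.
Check: 111011110000 reads as 3824 − 4096 = -272.

111011110000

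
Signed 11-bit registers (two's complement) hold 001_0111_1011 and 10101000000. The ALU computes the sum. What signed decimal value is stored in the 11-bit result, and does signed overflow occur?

001_0111_1011 → 00101111011 = 379 (signed)
10101000000 = -704 (signed)
  00101111011
+ 10101000000
= 11010111011
Result 11010111011: MSB = 1 → 1723 − 2048 = -325.
Addends have opposite signs, so signed overflow cannot occur.

-325; no overflow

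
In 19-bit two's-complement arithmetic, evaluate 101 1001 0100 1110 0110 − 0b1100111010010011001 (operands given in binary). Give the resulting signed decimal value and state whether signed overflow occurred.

-57267; no overflow

101 1001 0100 1110 0110 → 1011001010011100110 = -158490 (signed)
0b1100111010010011001 → 1100111010010011001 = -101223 (signed)
Subtract via negate-and-add: invert 1100111010010011001 + 1 = 0011000101101100111 (i.e. 101223).
  1011001010011100110
+ 0011000101101100111
= 1110010000001001101
Result 1110010000001001101: MSB = 1 → 467021 − 524288 = -57267.
Addends (after negating the subtrahend) have opposite signs, so signed overflow cannot occur.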